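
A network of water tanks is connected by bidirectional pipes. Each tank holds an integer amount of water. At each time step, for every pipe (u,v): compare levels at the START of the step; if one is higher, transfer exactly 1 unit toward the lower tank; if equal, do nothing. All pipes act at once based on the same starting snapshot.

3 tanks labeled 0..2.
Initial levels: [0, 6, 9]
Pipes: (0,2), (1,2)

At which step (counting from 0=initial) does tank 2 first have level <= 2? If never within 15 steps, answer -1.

Answer: -1

Derivation:
Step 1: flows [2->0,2->1] -> levels [1 7 7]
Step 2: flows [2->0,1=2] -> levels [2 7 6]
Step 3: flows [2->0,1->2] -> levels [3 6 6]
Step 4: flows [2->0,1=2] -> levels [4 6 5]
Step 5: flows [2->0,1->2] -> levels [5 5 5]
Step 6: flows [0=2,1=2] -> levels [5 5 5]
  -> stable; tank 2 stays at 5 > 2
Tank 2 never reaches <=2 within 15 steps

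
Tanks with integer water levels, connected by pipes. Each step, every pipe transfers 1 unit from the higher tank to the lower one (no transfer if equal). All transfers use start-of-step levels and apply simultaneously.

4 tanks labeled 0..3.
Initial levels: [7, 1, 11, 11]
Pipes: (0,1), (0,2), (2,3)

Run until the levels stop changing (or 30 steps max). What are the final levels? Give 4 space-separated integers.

Answer: 6 8 9 7

Derivation:
Step 1: flows [0->1,2->0,2=3] -> levels [7 2 10 11]
Step 2: flows [0->1,2->0,3->2] -> levels [7 3 10 10]
Step 3: flows [0->1,2->0,2=3] -> levels [7 4 9 10]
Step 4: flows [0->1,2->0,3->2] -> levels [7 5 9 9]
Step 5: flows [0->1,2->0,2=3] -> levels [7 6 8 9]
Step 6: flows [0->1,2->0,3->2] -> levels [7 7 8 8]
Step 7: flows [0=1,2->0,2=3] -> levels [8 7 7 8]
Step 8: flows [0->1,0->2,3->2] -> levels [6 8 9 7]
Step 9: flows [1->0,2->0,2->3] -> levels [8 7 7 8]
  -> period-2 cycle: step 9 state = step 7 state; never stabilizes
  -> state at step 30: (30-7) mod 2 = 1, same as step 8 -> [6 8 9 7]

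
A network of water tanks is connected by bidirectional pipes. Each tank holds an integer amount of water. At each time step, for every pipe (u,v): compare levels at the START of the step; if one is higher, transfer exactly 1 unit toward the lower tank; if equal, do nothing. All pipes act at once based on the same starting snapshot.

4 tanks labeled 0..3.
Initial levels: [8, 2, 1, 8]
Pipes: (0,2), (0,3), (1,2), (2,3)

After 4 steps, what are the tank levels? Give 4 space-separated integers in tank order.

Step 1: flows [0->2,0=3,1->2,3->2] -> levels [7 1 4 7]
Step 2: flows [0->2,0=3,2->1,3->2] -> levels [6 2 5 6]
Step 3: flows [0->2,0=3,2->1,3->2] -> levels [5 3 6 5]
Step 4: flows [2->0,0=3,2->1,2->3] -> levels [6 4 3 6]

Answer: 6 4 3 6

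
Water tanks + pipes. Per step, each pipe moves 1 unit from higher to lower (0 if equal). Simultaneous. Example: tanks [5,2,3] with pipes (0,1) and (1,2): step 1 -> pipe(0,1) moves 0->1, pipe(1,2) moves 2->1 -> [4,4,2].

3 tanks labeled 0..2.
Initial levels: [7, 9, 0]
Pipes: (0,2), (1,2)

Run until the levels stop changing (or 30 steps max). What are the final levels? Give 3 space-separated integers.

Step 1: flows [0->2,1->2] -> levels [6 8 2]
Step 2: flows [0->2,1->2] -> levels [5 7 4]
Step 3: flows [0->2,1->2] -> levels [4 6 6]
Step 4: flows [2->0,1=2] -> levels [5 6 5]
Step 5: flows [0=2,1->2] -> levels [5 5 6]
Step 6: flows [2->0,2->1] -> levels [6 6 4]
Step 7: flows [0->2,1->2] -> levels [5 5 6]
  -> period-2 cycle: step 7 state = step 5 state; never stabilizes
  -> state at step 30: (30-5) mod 2 = 1, same as step 6 -> [6 6 4]

Answer: 6 6 4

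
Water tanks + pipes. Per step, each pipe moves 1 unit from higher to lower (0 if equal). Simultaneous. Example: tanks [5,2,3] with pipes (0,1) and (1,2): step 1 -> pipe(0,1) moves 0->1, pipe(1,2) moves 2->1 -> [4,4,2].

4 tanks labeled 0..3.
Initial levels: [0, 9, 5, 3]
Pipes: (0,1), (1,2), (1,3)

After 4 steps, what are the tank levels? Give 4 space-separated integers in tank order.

Answer: 4 3 5 5

Derivation:
Step 1: flows [1->0,1->2,1->3] -> levels [1 6 6 4]
Step 2: flows [1->0,1=2,1->3] -> levels [2 4 6 5]
Step 3: flows [1->0,2->1,3->1] -> levels [3 5 5 4]
Step 4: flows [1->0,1=2,1->3] -> levels [4 3 5 5]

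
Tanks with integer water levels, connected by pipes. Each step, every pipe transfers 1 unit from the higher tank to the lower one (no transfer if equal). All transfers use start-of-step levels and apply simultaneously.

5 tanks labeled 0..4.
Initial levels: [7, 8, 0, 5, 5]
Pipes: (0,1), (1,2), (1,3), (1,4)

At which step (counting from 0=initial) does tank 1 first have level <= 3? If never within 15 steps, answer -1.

Answer: 5

Derivation:
Step 1: flows [1->0,1->2,1->3,1->4] -> levels [8 4 1 6 6]
Step 2: flows [0->1,1->2,3->1,4->1] -> levels [7 6 2 5 5]
Step 3: flows [0->1,1->2,1->3,1->4] -> levels [6 4 3 6 6]
Step 4: flows [0->1,1->2,3->1,4->1] -> levels [5 6 4 5 5]
Step 5: flows [1->0,1->2,1->3,1->4] -> levels [6 2 5 6 6]
Tank 1 first reaches <=3 at step 5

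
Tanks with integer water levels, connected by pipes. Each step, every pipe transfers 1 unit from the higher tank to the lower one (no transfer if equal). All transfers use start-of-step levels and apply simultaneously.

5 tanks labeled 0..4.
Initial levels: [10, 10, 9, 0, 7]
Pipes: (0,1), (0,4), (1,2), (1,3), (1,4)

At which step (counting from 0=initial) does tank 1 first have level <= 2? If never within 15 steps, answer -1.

Answer: -1

Derivation:
Step 1: flows [0=1,0->4,1->2,1->3,1->4] -> levels [9 7 10 1 9]
Step 2: flows [0->1,0=4,2->1,1->3,4->1] -> levels [8 9 9 2 8]
Step 3: flows [1->0,0=4,1=2,1->3,1->4] -> levels [9 6 9 3 9]
Step 4: flows [0->1,0=4,2->1,1->3,4->1] -> levels [8 8 8 4 8]
Step 5: flows [0=1,0=4,1=2,1->3,1=4] -> levels [8 7 8 5 8]
Step 6: flows [0->1,0=4,2->1,1->3,4->1] -> levels [7 9 7 6 7]
Step 7: flows [1->0,0=4,1->2,1->3,1->4] -> levels [8 5 8 7 8]
Step 8: flows [0->1,0=4,2->1,3->1,4->1] -> levels [7 9 7 6 7]
  -> period-2 cycle (repeats step 6); tank 1 never drops to <=2
Tank 1 never reaches <=2 within 15 steps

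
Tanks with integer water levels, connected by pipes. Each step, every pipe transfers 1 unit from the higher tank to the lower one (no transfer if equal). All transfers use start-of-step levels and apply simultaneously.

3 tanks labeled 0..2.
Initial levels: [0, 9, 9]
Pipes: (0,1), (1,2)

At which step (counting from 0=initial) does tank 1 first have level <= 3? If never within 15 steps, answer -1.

Answer: -1

Derivation:
Step 1: flows [1->0,1=2] -> levels [1 8 9]
Step 2: flows [1->0,2->1] -> levels [2 8 8]
Step 3: flows [1->0,1=2] -> levels [3 7 8]
Step 4: flows [1->0,2->1] -> levels [4 7 7]
Step 5: flows [1->0,1=2] -> levels [5 6 7]
Step 6: flows [1->0,2->1] -> levels [6 6 6]
Step 7: flows [0=1,1=2] -> levels [6 6 6]
  -> stable; tank 1 stays at 6 > 3
Tank 1 never reaches <=3 within 15 steps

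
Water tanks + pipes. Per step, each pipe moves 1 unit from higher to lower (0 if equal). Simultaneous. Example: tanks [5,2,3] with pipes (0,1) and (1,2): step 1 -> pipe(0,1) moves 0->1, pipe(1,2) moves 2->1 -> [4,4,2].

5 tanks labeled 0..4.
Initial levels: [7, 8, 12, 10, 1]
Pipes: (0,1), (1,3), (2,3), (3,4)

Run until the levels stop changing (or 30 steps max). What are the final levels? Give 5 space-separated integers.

Answer: 8 9 8 6 7

Derivation:
Step 1: flows [1->0,3->1,2->3,3->4] -> levels [8 8 11 9 2]
Step 2: flows [0=1,3->1,2->3,3->4] -> levels [8 9 10 8 3]
Step 3: flows [1->0,1->3,2->3,3->4] -> levels [9 7 9 9 4]
Step 4: flows [0->1,3->1,2=3,3->4] -> levels [8 9 9 7 5]
Step 5: flows [1->0,1->3,2->3,3->4] -> levels [9 7 8 8 6]
Step 6: flows [0->1,3->1,2=3,3->4] -> levels [8 9 8 6 7]
Step 7: flows [1->0,1->3,2->3,4->3] -> levels [9 7 7 9 6]
Step 8: flows [0->1,3->1,3->2,3->4] -> levels [8 9 8 6 7]
  -> period-2 cycle: step 8 state = step 6 state; never stabilizes
  -> state at step 30: (30-6) mod 2 = 0, same as step 6 -> [8 9 8 6 7]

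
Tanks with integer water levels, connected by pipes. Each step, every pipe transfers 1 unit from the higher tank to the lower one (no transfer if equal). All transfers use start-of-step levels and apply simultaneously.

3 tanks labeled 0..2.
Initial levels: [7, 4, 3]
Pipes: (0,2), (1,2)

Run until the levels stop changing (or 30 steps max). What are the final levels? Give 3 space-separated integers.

Answer: 4 4 6

Derivation:
Step 1: flows [0->2,1->2] -> levels [6 3 5]
Step 2: flows [0->2,2->1] -> levels [5 4 5]
Step 3: flows [0=2,2->1] -> levels [5 5 4]
Step 4: flows [0->2,1->2] -> levels [4 4 6]
Step 5: flows [2->0,2->1] -> levels [5 5 4]
  -> period-2 cycle: step 5 state = step 3 state; never stabilizes
  -> state at step 30: (30-3) mod 2 = 1, same as step 4 -> [4 4 6]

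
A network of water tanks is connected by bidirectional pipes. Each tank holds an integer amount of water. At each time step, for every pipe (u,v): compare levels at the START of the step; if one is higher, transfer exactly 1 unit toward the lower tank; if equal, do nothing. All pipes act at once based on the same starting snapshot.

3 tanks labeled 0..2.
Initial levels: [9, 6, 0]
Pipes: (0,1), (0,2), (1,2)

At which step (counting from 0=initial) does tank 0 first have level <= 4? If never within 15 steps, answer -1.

Answer: -1

Derivation:
Step 1: flows [0->1,0->2,1->2] -> levels [7 6 2]
Step 2: flows [0->1,0->2,1->2] -> levels [5 6 4]
Step 3: flows [1->0,0->2,1->2] -> levels [5 4 6]
Step 4: flows [0->1,2->0,2->1] -> levels [5 6 4]
  -> period-2 cycle (repeats step 2); tank 0 never drops to <=4
Tank 0 never reaches <=4 within 15 steps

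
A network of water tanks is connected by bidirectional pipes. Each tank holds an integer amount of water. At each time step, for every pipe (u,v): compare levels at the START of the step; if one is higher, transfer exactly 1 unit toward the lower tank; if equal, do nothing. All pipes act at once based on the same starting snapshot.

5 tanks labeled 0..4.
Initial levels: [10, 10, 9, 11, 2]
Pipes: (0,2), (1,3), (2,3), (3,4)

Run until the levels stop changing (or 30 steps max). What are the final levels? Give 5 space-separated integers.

Step 1: flows [0->2,3->1,3->2,3->4] -> levels [9 11 11 8 3]
Step 2: flows [2->0,1->3,2->3,3->4] -> levels [10 10 9 9 4]
Step 3: flows [0->2,1->3,2=3,3->4] -> levels [9 9 10 9 5]
Step 4: flows [2->0,1=3,2->3,3->4] -> levels [10 9 8 9 6]
Step 5: flows [0->2,1=3,3->2,3->4] -> levels [9 9 10 7 7]
Step 6: flows [2->0,1->3,2->3,3=4] -> levels [10 8 8 9 7]
Step 7: flows [0->2,3->1,3->2,3->4] -> levels [9 9 10 6 8]
Step 8: flows [2->0,1->3,2->3,4->3] -> levels [10 8 8 9 7]
  -> period-2 cycle: step 8 state = step 6 state; never stabilizes
  -> state at step 30: (30-6) mod 2 = 0, same as step 6 -> [10 8 8 9 7]

Answer: 10 8 8 9 7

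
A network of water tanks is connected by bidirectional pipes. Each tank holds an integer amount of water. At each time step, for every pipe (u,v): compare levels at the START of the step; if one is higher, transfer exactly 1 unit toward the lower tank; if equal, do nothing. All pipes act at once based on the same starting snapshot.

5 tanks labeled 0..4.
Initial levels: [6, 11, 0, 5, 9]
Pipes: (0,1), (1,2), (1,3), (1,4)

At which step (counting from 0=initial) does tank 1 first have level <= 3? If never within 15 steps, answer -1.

Step 1: flows [1->0,1->2,1->3,1->4] -> levels [7 7 1 6 10]
Step 2: flows [0=1,1->2,1->3,4->1] -> levels [7 6 2 7 9]
Step 3: flows [0->1,1->2,3->1,4->1] -> levels [6 8 3 6 8]
Step 4: flows [1->0,1->2,1->3,1=4] -> levels [7 5 4 7 8]
Step 5: flows [0->1,1->2,3->1,4->1] -> levels [6 7 5 6 7]
Step 6: flows [1->0,1->2,1->3,1=4] -> levels [7 4 6 7 7]
Step 7: flows [0->1,2->1,3->1,4->1] -> levels [6 8 5 6 6]
Step 8: flows [1->0,1->2,1->3,1->4] -> levels [7 4 6 7 7]
  -> period-2 cycle (repeats step 6); tank 1 never drops to <=3
Tank 1 never reaches <=3 within 15 steps

Answer: -1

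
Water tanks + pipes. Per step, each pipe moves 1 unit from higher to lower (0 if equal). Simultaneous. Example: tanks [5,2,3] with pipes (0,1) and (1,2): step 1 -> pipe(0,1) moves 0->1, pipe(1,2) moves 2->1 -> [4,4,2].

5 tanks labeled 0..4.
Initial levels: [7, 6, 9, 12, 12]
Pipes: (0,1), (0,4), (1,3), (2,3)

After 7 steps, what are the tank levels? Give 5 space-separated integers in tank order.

Step 1: flows [0->1,4->0,3->1,3->2] -> levels [7 8 10 10 11]
Step 2: flows [1->0,4->0,3->1,2=3] -> levels [9 8 10 9 10]
Step 3: flows [0->1,4->0,3->1,2->3] -> levels [9 10 9 9 9]
Step 4: flows [1->0,0=4,1->3,2=3] -> levels [10 8 9 10 9]
Step 5: flows [0->1,0->4,3->1,3->2] -> levels [8 10 10 8 10]
Step 6: flows [1->0,4->0,1->3,2->3] -> levels [10 8 9 10 9]
  -> period-2 cycle: step 6 state = step 4 state
  -> state at step 7: (7-4) mod 2 = 1, same as step 5 -> [8 10 10 8 10]

Answer: 8 10 10 8 10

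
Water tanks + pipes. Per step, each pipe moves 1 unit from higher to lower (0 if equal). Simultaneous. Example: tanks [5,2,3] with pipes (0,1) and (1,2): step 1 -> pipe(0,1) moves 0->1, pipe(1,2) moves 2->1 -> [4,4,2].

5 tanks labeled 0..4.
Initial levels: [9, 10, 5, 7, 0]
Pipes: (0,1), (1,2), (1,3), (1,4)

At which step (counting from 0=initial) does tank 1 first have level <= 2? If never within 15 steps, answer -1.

Step 1: flows [1->0,1->2,1->3,1->4] -> levels [10 6 6 8 1]
Step 2: flows [0->1,1=2,3->1,1->4] -> levels [9 7 6 7 2]
Step 3: flows [0->1,1->2,1=3,1->4] -> levels [8 6 7 7 3]
Step 4: flows [0->1,2->1,3->1,1->4] -> levels [7 8 6 6 4]
Step 5: flows [1->0,1->2,1->3,1->4] -> levels [8 4 7 7 5]
Step 6: flows [0->1,2->1,3->1,4->1] -> levels [7 8 6 6 4]
  -> period-2 cycle (repeats step 4); tank 1 never drops to <=2
Tank 1 never reaches <=2 within 15 steps

Answer: -1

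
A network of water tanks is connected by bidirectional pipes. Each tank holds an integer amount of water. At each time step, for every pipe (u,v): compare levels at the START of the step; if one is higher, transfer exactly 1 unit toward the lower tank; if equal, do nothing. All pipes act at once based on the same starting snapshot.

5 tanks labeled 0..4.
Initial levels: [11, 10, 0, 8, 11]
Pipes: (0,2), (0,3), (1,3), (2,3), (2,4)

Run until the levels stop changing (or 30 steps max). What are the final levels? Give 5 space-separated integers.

Step 1: flows [0->2,0->3,1->3,3->2,4->2] -> levels [9 9 3 9 10]
Step 2: flows [0->2,0=3,1=3,3->2,4->2] -> levels [8 9 6 8 9]
Step 3: flows [0->2,0=3,1->3,3->2,4->2] -> levels [7 8 9 8 8]
Step 4: flows [2->0,3->0,1=3,2->3,2->4] -> levels [9 8 6 8 9]
Step 5: flows [0->2,0->3,1=3,3->2,4->2] -> levels [7 8 9 8 8]
  -> period-2 cycle: step 5 state = step 3 state; never stabilizes
  -> state at step 30: (30-3) mod 2 = 1, same as step 4 -> [9 8 6 8 9]

Answer: 9 8 6 8 9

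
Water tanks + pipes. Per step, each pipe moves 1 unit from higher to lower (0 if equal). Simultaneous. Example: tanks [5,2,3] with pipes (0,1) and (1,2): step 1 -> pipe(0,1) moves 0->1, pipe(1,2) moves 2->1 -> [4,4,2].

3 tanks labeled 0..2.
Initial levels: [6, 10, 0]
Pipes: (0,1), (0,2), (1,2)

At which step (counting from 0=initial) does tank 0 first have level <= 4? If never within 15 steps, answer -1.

Answer: -1

Derivation:
Step 1: flows [1->0,0->2,1->2] -> levels [6 8 2]
Step 2: flows [1->0,0->2,1->2] -> levels [6 6 4]
Step 3: flows [0=1,0->2,1->2] -> levels [5 5 6]
Step 4: flows [0=1,2->0,2->1] -> levels [6 6 4]
  -> period-2 cycle (repeats step 2); tank 0 never drops to <=4
Tank 0 never reaches <=4 within 15 steps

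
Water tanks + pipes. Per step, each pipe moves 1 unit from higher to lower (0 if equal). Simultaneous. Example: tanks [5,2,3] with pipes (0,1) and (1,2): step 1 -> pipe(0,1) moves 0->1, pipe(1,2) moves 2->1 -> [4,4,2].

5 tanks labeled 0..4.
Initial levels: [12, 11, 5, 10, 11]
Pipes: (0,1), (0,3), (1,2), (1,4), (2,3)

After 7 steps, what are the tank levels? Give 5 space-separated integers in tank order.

Step 1: flows [0->1,0->3,1->2,1=4,3->2] -> levels [10 11 7 10 11]
Step 2: flows [1->0,0=3,1->2,1=4,3->2] -> levels [11 9 9 9 11]
Step 3: flows [0->1,0->3,1=2,4->1,2=3] -> levels [9 11 9 10 10]
Step 4: flows [1->0,3->0,1->2,1->4,3->2] -> levels [11 8 11 8 11]
Step 5: flows [0->1,0->3,2->1,4->1,2->3] -> levels [9 11 9 10 10]
  -> period-2 cycle: step 5 state = step 3 state
  -> state at step 7: (7-3) mod 2 = 0, same as step 3 -> [9 11 9 10 10]

Answer: 9 11 9 10 10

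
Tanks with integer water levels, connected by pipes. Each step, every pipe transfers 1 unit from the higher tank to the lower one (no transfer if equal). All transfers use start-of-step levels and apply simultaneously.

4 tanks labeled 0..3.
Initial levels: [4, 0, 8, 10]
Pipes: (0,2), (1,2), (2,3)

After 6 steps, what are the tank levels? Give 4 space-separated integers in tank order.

Answer: 5 5 7 5

Derivation:
Step 1: flows [2->0,2->1,3->2] -> levels [5 1 7 9]
Step 2: flows [2->0,2->1,3->2] -> levels [6 2 6 8]
Step 3: flows [0=2,2->1,3->2] -> levels [6 3 6 7]
Step 4: flows [0=2,2->1,3->2] -> levels [6 4 6 6]
Step 5: flows [0=2,2->1,2=3] -> levels [6 5 5 6]
Step 6: flows [0->2,1=2,3->2] -> levels [5 5 7 5]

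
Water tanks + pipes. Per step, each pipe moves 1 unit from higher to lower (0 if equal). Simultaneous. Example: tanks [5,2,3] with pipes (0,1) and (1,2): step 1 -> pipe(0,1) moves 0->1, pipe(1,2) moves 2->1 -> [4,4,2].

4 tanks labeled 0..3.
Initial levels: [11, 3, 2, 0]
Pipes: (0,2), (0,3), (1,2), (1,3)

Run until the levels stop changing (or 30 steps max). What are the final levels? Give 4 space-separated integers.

Answer: 3 5 4 4

Derivation:
Step 1: flows [0->2,0->3,1->2,1->3] -> levels [9 1 4 2]
Step 2: flows [0->2,0->3,2->1,3->1] -> levels [7 3 4 2]
Step 3: flows [0->2,0->3,2->1,1->3] -> levels [5 3 4 4]
Step 4: flows [0->2,0->3,2->1,3->1] -> levels [3 5 4 4]
Step 5: flows [2->0,3->0,1->2,1->3] -> levels [5 3 4 4]
  -> period-2 cycle: step 5 state = step 3 state; never stabilizes
  -> state at step 30: (30-3) mod 2 = 1, same as step 4 -> [3 5 4 4]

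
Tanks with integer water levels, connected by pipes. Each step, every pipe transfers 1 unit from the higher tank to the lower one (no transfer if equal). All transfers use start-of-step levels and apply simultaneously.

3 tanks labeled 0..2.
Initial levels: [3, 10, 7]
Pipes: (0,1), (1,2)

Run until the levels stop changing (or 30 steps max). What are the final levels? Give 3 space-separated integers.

Answer: 7 6 7

Derivation:
Step 1: flows [1->0,1->2] -> levels [4 8 8]
Step 2: flows [1->0,1=2] -> levels [5 7 8]
Step 3: flows [1->0,2->1] -> levels [6 7 7]
Step 4: flows [1->0,1=2] -> levels [7 6 7]
Step 5: flows [0->1,2->1] -> levels [6 8 6]
Step 6: flows [1->0,1->2] -> levels [7 6 7]
  -> period-2 cycle: step 6 state = step 4 state; never stabilizes
  -> state at step 30: (30-4) mod 2 = 0, same as step 4 -> [7 6 7]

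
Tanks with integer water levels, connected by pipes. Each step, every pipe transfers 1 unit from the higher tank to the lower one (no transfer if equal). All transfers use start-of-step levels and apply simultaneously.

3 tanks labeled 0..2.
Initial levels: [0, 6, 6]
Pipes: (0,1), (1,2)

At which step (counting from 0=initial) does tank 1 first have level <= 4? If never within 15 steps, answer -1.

Answer: 3

Derivation:
Step 1: flows [1->0,1=2] -> levels [1 5 6]
Step 2: flows [1->0,2->1] -> levels [2 5 5]
Step 3: flows [1->0,1=2] -> levels [3 4 5]
Tank 1 first reaches <=4 at step 3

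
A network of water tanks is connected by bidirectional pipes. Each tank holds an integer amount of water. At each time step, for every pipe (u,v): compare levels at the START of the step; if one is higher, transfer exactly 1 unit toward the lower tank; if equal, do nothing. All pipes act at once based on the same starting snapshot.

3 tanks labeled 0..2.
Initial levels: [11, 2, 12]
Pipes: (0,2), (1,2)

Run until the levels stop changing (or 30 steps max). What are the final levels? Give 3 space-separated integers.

Answer: 9 9 7

Derivation:
Step 1: flows [2->0,2->1] -> levels [12 3 10]
Step 2: flows [0->2,2->1] -> levels [11 4 10]
Step 3: flows [0->2,2->1] -> levels [10 5 10]
Step 4: flows [0=2,2->1] -> levels [10 6 9]
Step 5: flows [0->2,2->1] -> levels [9 7 9]
Step 6: flows [0=2,2->1] -> levels [9 8 8]
Step 7: flows [0->2,1=2] -> levels [8 8 9]
Step 8: flows [2->0,2->1] -> levels [9 9 7]
Step 9: flows [0->2,1->2] -> levels [8 8 9]
  -> period-2 cycle: step 9 state = step 7 state; never stabilizes
  -> state at step 30: (30-7) mod 2 = 1, same as step 8 -> [9 9 7]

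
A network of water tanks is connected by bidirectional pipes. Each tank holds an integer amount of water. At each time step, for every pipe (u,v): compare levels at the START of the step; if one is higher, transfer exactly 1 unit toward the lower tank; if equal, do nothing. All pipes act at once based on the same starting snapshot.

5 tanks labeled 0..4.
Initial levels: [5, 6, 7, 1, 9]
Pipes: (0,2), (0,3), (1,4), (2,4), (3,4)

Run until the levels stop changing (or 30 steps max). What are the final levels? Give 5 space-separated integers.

Answer: 7 6 4 4 7

Derivation:
Step 1: flows [2->0,0->3,4->1,4->2,4->3] -> levels [5 7 7 3 6]
Step 2: flows [2->0,0->3,1->4,2->4,4->3] -> levels [5 6 5 5 7]
Step 3: flows [0=2,0=3,4->1,4->2,4->3] -> levels [5 7 6 6 4]
Step 4: flows [2->0,3->0,1->4,2->4,3->4] -> levels [7 6 4 4 7]
Step 5: flows [0->2,0->3,4->1,4->2,4->3] -> levels [5 7 6 6 4]
  -> period-2 cycle: step 5 state = step 3 state; never stabilizes
  -> state at step 30: (30-3) mod 2 = 1, same as step 4 -> [7 6 4 4 7]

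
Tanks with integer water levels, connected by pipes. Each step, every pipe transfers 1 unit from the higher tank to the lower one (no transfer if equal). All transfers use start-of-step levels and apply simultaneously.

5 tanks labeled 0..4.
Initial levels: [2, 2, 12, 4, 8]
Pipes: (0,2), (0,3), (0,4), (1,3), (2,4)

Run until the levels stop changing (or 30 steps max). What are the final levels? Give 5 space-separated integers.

Answer: 4 4 7 6 7

Derivation:
Step 1: flows [2->0,3->0,4->0,3->1,2->4] -> levels [5 3 10 2 8]
Step 2: flows [2->0,0->3,4->0,1->3,2->4] -> levels [6 2 8 4 8]
Step 3: flows [2->0,0->3,4->0,3->1,2=4] -> levels [7 3 7 4 7]
Step 4: flows [0=2,0->3,0=4,3->1,2=4] -> levels [6 4 7 4 7]
Step 5: flows [2->0,0->3,4->0,1=3,2=4] -> levels [7 4 6 5 6]
Step 6: flows [0->2,0->3,0->4,3->1,2=4] -> levels [4 5 7 5 7]
Step 7: flows [2->0,3->0,4->0,1=3,2=4] -> levels [7 5 6 4 6]
Step 8: flows [0->2,0->3,0->4,1->3,2=4] -> levels [4 4 7 6 7]
Step 9: flows [2->0,3->0,4->0,3->1,2=4] -> levels [7 5 6 4 6]
  -> period-2 cycle: step 9 state = step 7 state; never stabilizes
  -> state at step 30: (30-7) mod 2 = 1, same as step 8 -> [4 4 7 6 7]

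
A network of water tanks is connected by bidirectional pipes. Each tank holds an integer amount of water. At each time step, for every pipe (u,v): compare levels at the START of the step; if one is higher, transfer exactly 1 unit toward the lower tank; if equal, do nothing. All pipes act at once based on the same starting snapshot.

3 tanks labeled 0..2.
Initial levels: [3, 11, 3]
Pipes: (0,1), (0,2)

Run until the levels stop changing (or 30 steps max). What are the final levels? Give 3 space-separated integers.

Answer: 5 6 6

Derivation:
Step 1: flows [1->0,0=2] -> levels [4 10 3]
Step 2: flows [1->0,0->2] -> levels [4 9 4]
Step 3: flows [1->0,0=2] -> levels [5 8 4]
Step 4: flows [1->0,0->2] -> levels [5 7 5]
Step 5: flows [1->0,0=2] -> levels [6 6 5]
Step 6: flows [0=1,0->2] -> levels [5 6 6]
Step 7: flows [1->0,2->0] -> levels [7 5 5]
Step 8: flows [0->1,0->2] -> levels [5 6 6]
  -> period-2 cycle: step 8 state = step 6 state; never stabilizes
  -> state at step 30: (30-6) mod 2 = 0, same as step 6 -> [5 6 6]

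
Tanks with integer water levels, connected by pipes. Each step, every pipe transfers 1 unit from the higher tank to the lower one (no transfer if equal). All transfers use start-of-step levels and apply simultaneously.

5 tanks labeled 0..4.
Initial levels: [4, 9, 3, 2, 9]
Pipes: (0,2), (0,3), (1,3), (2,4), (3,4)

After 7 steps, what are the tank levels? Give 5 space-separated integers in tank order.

Answer: 6 6 4 5 6

Derivation:
Step 1: flows [0->2,0->3,1->3,4->2,4->3] -> levels [2 8 5 5 7]
Step 2: flows [2->0,3->0,1->3,4->2,4->3] -> levels [4 7 5 6 5]
Step 3: flows [2->0,3->0,1->3,2=4,3->4] -> levels [6 6 4 5 6]
Step 4: flows [0->2,0->3,1->3,4->2,4->3] -> levels [4 5 6 8 4]
Step 5: flows [2->0,3->0,3->1,2->4,3->4] -> levels [6 6 4 5 6]
  -> period-2 cycle: step 5 state = step 3 state
  -> state at step 7: (7-3) mod 2 = 0, same as step 3 -> [6 6 4 5 6]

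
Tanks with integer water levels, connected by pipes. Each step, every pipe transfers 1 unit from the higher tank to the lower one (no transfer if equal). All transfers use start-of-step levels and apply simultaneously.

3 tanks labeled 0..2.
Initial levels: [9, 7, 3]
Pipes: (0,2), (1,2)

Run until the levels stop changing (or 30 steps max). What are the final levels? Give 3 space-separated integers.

Step 1: flows [0->2,1->2] -> levels [8 6 5]
Step 2: flows [0->2,1->2] -> levels [7 5 7]
Step 3: flows [0=2,2->1] -> levels [7 6 6]
Step 4: flows [0->2,1=2] -> levels [6 6 7]
Step 5: flows [2->0,2->1] -> levels [7 7 5]
Step 6: flows [0->2,1->2] -> levels [6 6 7]
  -> period-2 cycle: step 6 state = step 4 state; never stabilizes
  -> state at step 30: (30-4) mod 2 = 0, same as step 4 -> [6 6 7]

Answer: 6 6 7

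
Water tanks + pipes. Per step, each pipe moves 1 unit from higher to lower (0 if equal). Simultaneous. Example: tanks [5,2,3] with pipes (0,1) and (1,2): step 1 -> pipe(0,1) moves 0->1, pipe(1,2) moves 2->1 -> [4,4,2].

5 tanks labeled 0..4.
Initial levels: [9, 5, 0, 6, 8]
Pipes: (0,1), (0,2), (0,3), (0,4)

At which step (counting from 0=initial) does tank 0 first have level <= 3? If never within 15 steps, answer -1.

Answer: 5

Derivation:
Step 1: flows [0->1,0->2,0->3,0->4] -> levels [5 6 1 7 9]
Step 2: flows [1->0,0->2,3->0,4->0] -> levels [7 5 2 6 8]
Step 3: flows [0->1,0->2,0->3,4->0] -> levels [5 6 3 7 7]
Step 4: flows [1->0,0->2,3->0,4->0] -> levels [7 5 4 6 6]
Step 5: flows [0->1,0->2,0->3,0->4] -> levels [3 6 5 7 7]
Tank 0 first reaches <=3 at step 5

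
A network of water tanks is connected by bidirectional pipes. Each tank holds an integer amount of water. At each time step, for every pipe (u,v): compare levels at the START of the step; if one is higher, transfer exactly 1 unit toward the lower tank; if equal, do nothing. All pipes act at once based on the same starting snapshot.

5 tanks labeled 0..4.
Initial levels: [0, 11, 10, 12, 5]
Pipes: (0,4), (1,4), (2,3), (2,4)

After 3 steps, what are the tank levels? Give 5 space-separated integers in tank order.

Answer: 3 8 9 10 8

Derivation:
Step 1: flows [4->0,1->4,3->2,2->4] -> levels [1 10 10 11 6]
Step 2: flows [4->0,1->4,3->2,2->4] -> levels [2 9 10 10 7]
Step 3: flows [4->0,1->4,2=3,2->4] -> levels [3 8 9 10 8]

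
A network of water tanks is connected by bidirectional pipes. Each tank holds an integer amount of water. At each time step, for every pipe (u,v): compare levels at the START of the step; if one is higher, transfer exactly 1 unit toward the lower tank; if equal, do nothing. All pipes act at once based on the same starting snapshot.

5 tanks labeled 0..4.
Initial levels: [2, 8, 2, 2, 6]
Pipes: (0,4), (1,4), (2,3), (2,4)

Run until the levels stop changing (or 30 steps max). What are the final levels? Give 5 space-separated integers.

Answer: 4 4 3 4 5

Derivation:
Step 1: flows [4->0,1->4,2=3,4->2] -> levels [3 7 3 2 5]
Step 2: flows [4->0,1->4,2->3,4->2] -> levels [4 6 3 3 4]
Step 3: flows [0=4,1->4,2=3,4->2] -> levels [4 5 4 3 4]
Step 4: flows [0=4,1->4,2->3,2=4] -> levels [4 4 3 4 5]
Step 5: flows [4->0,4->1,3->2,4->2] -> levels [5 5 5 3 2]
Step 6: flows [0->4,1->4,2->3,2->4] -> levels [4 4 3 4 5]
  -> period-2 cycle: step 6 state = step 4 state; never stabilizes
  -> state at step 30: (30-4) mod 2 = 0, same as step 4 -> [4 4 3 4 5]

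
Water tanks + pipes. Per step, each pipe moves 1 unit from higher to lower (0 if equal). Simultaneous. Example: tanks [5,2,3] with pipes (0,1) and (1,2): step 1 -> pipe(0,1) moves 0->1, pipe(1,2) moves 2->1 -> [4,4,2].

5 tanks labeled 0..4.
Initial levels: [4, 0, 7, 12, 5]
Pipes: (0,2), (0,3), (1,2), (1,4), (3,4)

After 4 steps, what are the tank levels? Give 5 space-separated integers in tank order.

Answer: 5 4 7 5 7

Derivation:
Step 1: flows [2->0,3->0,2->1,4->1,3->4] -> levels [6 2 5 10 5]
Step 2: flows [0->2,3->0,2->1,4->1,3->4] -> levels [6 4 5 8 5]
Step 3: flows [0->2,3->0,2->1,4->1,3->4] -> levels [6 6 5 6 5]
Step 4: flows [0->2,0=3,1->2,1->4,3->4] -> levels [5 4 7 5 7]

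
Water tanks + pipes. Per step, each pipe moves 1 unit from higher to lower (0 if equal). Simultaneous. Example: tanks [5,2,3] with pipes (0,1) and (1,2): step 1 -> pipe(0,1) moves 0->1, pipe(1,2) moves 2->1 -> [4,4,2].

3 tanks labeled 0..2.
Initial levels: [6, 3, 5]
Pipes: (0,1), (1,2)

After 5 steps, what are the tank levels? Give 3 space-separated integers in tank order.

Answer: 4 6 4

Derivation:
Step 1: flows [0->1,2->1] -> levels [5 5 4]
Step 2: flows [0=1,1->2] -> levels [5 4 5]
Step 3: flows [0->1,2->1] -> levels [4 6 4]
Step 4: flows [1->0,1->2] -> levels [5 4 5]
  -> period-2 cycle: step 4 state = step 2 state
  -> state at step 5: (5-2) mod 2 = 1, same as step 3 -> [4 6 4]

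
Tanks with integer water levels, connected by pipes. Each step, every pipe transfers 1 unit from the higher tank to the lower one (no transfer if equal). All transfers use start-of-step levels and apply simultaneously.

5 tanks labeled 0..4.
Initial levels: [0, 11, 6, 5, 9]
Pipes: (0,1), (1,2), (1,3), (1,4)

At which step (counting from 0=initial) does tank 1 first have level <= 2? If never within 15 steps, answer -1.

Step 1: flows [1->0,1->2,1->3,1->4] -> levels [1 7 7 6 10]
Step 2: flows [1->0,1=2,1->3,4->1] -> levels [2 6 7 7 9]
Step 3: flows [1->0,2->1,3->1,4->1] -> levels [3 8 6 6 8]
Step 4: flows [1->0,1->2,1->3,1=4] -> levels [4 5 7 7 8]
Step 5: flows [1->0,2->1,3->1,4->1] -> levels [5 7 6 6 7]
Step 6: flows [1->0,1->2,1->3,1=4] -> levels [6 4 7 7 7]
Step 7: flows [0->1,2->1,3->1,4->1] -> levels [5 8 6 6 6]
Step 8: flows [1->0,1->2,1->3,1->4] -> levels [6 4 7 7 7]
  -> period-2 cycle (repeats step 6); tank 1 never drops to <=2
Tank 1 never reaches <=2 within 15 steps

Answer: -1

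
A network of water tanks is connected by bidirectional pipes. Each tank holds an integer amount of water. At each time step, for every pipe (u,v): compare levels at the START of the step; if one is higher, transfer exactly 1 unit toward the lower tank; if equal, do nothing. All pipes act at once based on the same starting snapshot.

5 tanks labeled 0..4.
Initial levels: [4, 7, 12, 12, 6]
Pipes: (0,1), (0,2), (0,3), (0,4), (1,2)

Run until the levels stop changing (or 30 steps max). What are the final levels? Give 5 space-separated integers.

Step 1: flows [1->0,2->0,3->0,4->0,2->1] -> levels [8 7 10 11 5]
Step 2: flows [0->1,2->0,3->0,0->4,2->1] -> levels [8 9 8 10 6]
Step 3: flows [1->0,0=2,3->0,0->4,1->2] -> levels [9 7 9 9 7]
Step 4: flows [0->1,0=2,0=3,0->4,2->1] -> levels [7 9 8 9 8]
Step 5: flows [1->0,2->0,3->0,4->0,1->2] -> levels [11 7 8 8 7]
Step 6: flows [0->1,0->2,0->3,0->4,2->1] -> levels [7 9 8 9 8]
  -> period-2 cycle: step 6 state = step 4 state; never stabilizes
  -> state at step 30: (30-4) mod 2 = 0, same as step 4 -> [7 9 8 9 8]

Answer: 7 9 8 9 8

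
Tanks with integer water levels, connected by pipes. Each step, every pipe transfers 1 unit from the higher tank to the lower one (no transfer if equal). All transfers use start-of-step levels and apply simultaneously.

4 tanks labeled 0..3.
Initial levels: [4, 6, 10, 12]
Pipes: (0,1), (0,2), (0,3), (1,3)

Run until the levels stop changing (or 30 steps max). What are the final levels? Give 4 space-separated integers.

Step 1: flows [1->0,2->0,3->0,3->1] -> levels [7 6 9 10]
Step 2: flows [0->1,2->0,3->0,3->1] -> levels [8 8 8 8]
Step 3: flows [0=1,0=2,0=3,1=3] -> levels [8 8 8 8]
  -> stable (no change)

Answer: 8 8 8 8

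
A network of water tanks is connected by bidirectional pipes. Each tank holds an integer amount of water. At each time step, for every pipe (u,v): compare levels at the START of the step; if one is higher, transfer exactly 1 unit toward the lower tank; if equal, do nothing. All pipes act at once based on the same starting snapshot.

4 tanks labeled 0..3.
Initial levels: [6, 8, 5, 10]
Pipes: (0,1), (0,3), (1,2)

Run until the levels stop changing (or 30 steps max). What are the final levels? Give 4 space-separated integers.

Step 1: flows [1->0,3->0,1->2] -> levels [8 6 6 9]
Step 2: flows [0->1,3->0,1=2] -> levels [8 7 6 8]
Step 3: flows [0->1,0=3,1->2] -> levels [7 7 7 8]
Step 4: flows [0=1,3->0,1=2] -> levels [8 7 7 7]
Step 5: flows [0->1,0->3,1=2] -> levels [6 8 7 8]
Step 6: flows [1->0,3->0,1->2] -> levels [8 6 8 7]
Step 7: flows [0->1,0->3,2->1] -> levels [6 8 7 8]
  -> period-2 cycle: step 7 state = step 5 state; never stabilizes
  -> state at step 30: (30-5) mod 2 = 1, same as step 6 -> [8 6 8 7]

Answer: 8 6 8 7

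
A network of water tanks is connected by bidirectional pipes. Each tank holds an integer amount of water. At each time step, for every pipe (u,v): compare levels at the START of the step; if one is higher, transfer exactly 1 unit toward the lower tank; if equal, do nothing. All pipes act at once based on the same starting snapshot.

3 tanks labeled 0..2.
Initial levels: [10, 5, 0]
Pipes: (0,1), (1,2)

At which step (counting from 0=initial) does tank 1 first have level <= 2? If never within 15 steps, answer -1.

Step 1: flows [0->1,1->2] -> levels [9 5 1]
Step 2: flows [0->1,1->2] -> levels [8 5 2]
Step 3: flows [0->1,1->2] -> levels [7 5 3]
Step 4: flows [0->1,1->2] -> levels [6 5 4]
Step 5: flows [0->1,1->2] -> levels [5 5 5]
Step 6: flows [0=1,1=2] -> levels [5 5 5]
  -> stable; tank 1 stays at 5 > 2
Tank 1 never reaches <=2 within 15 steps

Answer: -1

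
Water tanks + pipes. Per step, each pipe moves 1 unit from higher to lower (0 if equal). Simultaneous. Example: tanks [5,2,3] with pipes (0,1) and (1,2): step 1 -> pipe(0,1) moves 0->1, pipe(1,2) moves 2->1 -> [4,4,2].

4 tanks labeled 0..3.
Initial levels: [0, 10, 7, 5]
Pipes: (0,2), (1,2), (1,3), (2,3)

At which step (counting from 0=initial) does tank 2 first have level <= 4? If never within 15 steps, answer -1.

Answer: 7

Derivation:
Step 1: flows [2->0,1->2,1->3,2->3] -> levels [1 8 6 7]
Step 2: flows [2->0,1->2,1->3,3->2] -> levels [2 6 7 7]
Step 3: flows [2->0,2->1,3->1,2=3] -> levels [3 8 5 6]
Step 4: flows [2->0,1->2,1->3,3->2] -> levels [4 6 6 6]
Step 5: flows [2->0,1=2,1=3,2=3] -> levels [5 6 5 6]
Step 6: flows [0=2,1->2,1=3,3->2] -> levels [5 5 7 5]
Step 7: flows [2->0,2->1,1=3,2->3] -> levels [6 6 4 6]
Tank 2 first reaches <=4 at step 7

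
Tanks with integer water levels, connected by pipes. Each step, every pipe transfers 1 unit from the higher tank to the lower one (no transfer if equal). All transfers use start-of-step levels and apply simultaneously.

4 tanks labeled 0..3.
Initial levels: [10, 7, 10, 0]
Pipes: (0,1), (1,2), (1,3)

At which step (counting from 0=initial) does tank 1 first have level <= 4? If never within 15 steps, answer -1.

Step 1: flows [0->1,2->1,1->3] -> levels [9 8 9 1]
Step 2: flows [0->1,2->1,1->3] -> levels [8 9 8 2]
Step 3: flows [1->0,1->2,1->3] -> levels [9 6 9 3]
Step 4: flows [0->1,2->1,1->3] -> levels [8 7 8 4]
Step 5: flows [0->1,2->1,1->3] -> levels [7 8 7 5]
Step 6: flows [1->0,1->2,1->3] -> levels [8 5 8 6]
Step 7: flows [0->1,2->1,3->1] -> levels [7 8 7 5]
  -> period-2 cycle (repeats step 5); tank 1 never drops to <=4
Tank 1 never reaches <=4 within 15 steps

Answer: -1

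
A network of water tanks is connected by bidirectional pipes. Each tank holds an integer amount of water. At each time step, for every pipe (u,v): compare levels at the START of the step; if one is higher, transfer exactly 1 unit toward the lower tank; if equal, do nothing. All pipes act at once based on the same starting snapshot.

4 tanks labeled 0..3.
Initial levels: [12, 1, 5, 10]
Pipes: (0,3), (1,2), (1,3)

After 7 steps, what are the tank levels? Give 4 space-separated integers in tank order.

Step 1: flows [0->3,2->1,3->1] -> levels [11 3 4 10]
Step 2: flows [0->3,2->1,3->1] -> levels [10 5 3 10]
Step 3: flows [0=3,1->2,3->1] -> levels [10 5 4 9]
Step 4: flows [0->3,1->2,3->1] -> levels [9 5 5 9]
Step 5: flows [0=3,1=2,3->1] -> levels [9 6 5 8]
Step 6: flows [0->3,1->2,3->1] -> levels [8 6 6 8]
Step 7: flows [0=3,1=2,3->1] -> levels [8 7 6 7]

Answer: 8 7 6 7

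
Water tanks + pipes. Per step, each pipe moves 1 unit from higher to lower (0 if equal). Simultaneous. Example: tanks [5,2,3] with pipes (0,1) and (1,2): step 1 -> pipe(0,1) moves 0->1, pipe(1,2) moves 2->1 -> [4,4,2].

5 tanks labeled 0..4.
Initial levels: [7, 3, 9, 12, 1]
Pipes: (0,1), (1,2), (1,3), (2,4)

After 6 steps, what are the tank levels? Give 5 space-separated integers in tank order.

Answer: 7 6 6 7 6

Derivation:
Step 1: flows [0->1,2->1,3->1,2->4] -> levels [6 6 7 11 2]
Step 2: flows [0=1,2->1,3->1,2->4] -> levels [6 8 5 10 3]
Step 3: flows [1->0,1->2,3->1,2->4] -> levels [7 7 5 9 4]
Step 4: flows [0=1,1->2,3->1,2->4] -> levels [7 7 5 8 5]
Step 5: flows [0=1,1->2,3->1,2=4] -> levels [7 7 6 7 5]
Step 6: flows [0=1,1->2,1=3,2->4] -> levels [7 6 6 7 6]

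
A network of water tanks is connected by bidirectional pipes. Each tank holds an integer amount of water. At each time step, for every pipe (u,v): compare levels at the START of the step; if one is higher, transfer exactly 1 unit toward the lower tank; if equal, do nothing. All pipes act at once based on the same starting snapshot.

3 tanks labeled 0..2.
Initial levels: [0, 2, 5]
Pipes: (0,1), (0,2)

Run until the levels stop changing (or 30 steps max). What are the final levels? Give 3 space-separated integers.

Answer: 1 3 3

Derivation:
Step 1: flows [1->0,2->0] -> levels [2 1 4]
Step 2: flows [0->1,2->0] -> levels [2 2 3]
Step 3: flows [0=1,2->0] -> levels [3 2 2]
Step 4: flows [0->1,0->2] -> levels [1 3 3]
Step 5: flows [1->0,2->0] -> levels [3 2 2]
  -> period-2 cycle: step 5 state = step 3 state; never stabilizes
  -> state at step 30: (30-3) mod 2 = 1, same as step 4 -> [1 3 3]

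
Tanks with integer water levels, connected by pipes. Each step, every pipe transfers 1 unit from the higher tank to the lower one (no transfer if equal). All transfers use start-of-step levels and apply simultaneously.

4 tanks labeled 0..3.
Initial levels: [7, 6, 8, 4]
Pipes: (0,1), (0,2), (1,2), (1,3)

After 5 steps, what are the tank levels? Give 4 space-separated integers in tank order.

Step 1: flows [0->1,2->0,2->1,1->3] -> levels [7 7 6 5]
Step 2: flows [0=1,0->2,1->2,1->3] -> levels [6 5 8 6]
Step 3: flows [0->1,2->0,2->1,3->1] -> levels [6 8 6 5]
Step 4: flows [1->0,0=2,1->2,1->3] -> levels [7 5 7 6]
Step 5: flows [0->1,0=2,2->1,3->1] -> levels [6 8 6 5]

Answer: 6 8 6 5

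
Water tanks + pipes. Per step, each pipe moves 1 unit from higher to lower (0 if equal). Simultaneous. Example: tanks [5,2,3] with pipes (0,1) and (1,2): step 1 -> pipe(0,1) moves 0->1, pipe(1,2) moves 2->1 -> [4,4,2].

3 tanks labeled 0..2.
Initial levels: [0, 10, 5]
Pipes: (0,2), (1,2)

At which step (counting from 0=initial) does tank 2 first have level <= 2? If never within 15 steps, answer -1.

Step 1: flows [2->0,1->2] -> levels [1 9 5]
Step 2: flows [2->0,1->2] -> levels [2 8 5]
Step 3: flows [2->0,1->2] -> levels [3 7 5]
Step 4: flows [2->0,1->2] -> levels [4 6 5]
Step 5: flows [2->0,1->2] -> levels [5 5 5]
Step 6: flows [0=2,1=2] -> levels [5 5 5]
  -> stable; tank 2 stays at 5 > 2
Tank 2 never reaches <=2 within 15 steps

Answer: -1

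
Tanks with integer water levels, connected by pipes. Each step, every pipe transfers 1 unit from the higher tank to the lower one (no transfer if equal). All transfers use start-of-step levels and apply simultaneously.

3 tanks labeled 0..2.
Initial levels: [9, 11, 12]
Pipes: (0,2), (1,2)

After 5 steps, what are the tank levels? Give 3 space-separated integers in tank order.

Step 1: flows [2->0,2->1] -> levels [10 12 10]
Step 2: flows [0=2,1->2] -> levels [10 11 11]
Step 3: flows [2->0,1=2] -> levels [11 11 10]
Step 4: flows [0->2,1->2] -> levels [10 10 12]
Step 5: flows [2->0,2->1] -> levels [11 11 10]

Answer: 11 11 10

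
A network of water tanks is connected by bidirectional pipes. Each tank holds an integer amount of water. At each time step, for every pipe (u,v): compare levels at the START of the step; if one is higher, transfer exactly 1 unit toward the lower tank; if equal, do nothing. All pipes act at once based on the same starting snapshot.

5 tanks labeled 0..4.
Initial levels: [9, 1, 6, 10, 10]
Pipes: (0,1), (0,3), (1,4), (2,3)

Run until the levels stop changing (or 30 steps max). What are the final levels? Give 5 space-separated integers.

Step 1: flows [0->1,3->0,4->1,3->2] -> levels [9 3 7 8 9]
Step 2: flows [0->1,0->3,4->1,3->2] -> levels [7 5 8 8 8]
Step 3: flows [0->1,3->0,4->1,2=3] -> levels [7 7 8 7 7]
Step 4: flows [0=1,0=3,1=4,2->3] -> levels [7 7 7 8 7]
Step 5: flows [0=1,3->0,1=4,3->2] -> levels [8 7 8 6 7]
Step 6: flows [0->1,0->3,1=4,2->3] -> levels [6 8 7 8 7]
Step 7: flows [1->0,3->0,1->4,3->2] -> levels [8 6 8 6 8]
Step 8: flows [0->1,0->3,4->1,2->3] -> levels [6 8 7 8 7]
  -> period-2 cycle: step 8 state = step 6 state; never stabilizes
  -> state at step 30: (30-6) mod 2 = 0, same as step 6 -> [6 8 7 8 7]

Answer: 6 8 7 8 7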